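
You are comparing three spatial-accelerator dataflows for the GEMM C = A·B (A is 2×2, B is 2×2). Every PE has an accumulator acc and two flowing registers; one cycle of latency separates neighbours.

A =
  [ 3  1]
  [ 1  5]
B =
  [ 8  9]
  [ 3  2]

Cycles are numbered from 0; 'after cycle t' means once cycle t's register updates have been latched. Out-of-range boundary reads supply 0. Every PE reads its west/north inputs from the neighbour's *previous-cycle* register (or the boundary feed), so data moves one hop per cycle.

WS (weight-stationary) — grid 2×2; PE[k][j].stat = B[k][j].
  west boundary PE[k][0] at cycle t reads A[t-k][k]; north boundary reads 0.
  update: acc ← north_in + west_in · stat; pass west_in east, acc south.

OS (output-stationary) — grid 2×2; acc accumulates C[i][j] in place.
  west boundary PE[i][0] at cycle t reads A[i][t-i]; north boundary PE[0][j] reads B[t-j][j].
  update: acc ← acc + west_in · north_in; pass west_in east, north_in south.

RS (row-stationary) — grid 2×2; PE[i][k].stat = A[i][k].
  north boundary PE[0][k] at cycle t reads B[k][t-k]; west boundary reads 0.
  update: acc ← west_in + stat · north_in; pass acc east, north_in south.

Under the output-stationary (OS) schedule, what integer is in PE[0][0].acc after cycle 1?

OS (2×2). Following PE[0][0] plus its west/north inputs:
  cycle 0: PE[0][0] → acc 24, east 3, south 8
  cycle 1: PE[0][0] → acc 27, east 1, south 3

PE[0][0].acc = 27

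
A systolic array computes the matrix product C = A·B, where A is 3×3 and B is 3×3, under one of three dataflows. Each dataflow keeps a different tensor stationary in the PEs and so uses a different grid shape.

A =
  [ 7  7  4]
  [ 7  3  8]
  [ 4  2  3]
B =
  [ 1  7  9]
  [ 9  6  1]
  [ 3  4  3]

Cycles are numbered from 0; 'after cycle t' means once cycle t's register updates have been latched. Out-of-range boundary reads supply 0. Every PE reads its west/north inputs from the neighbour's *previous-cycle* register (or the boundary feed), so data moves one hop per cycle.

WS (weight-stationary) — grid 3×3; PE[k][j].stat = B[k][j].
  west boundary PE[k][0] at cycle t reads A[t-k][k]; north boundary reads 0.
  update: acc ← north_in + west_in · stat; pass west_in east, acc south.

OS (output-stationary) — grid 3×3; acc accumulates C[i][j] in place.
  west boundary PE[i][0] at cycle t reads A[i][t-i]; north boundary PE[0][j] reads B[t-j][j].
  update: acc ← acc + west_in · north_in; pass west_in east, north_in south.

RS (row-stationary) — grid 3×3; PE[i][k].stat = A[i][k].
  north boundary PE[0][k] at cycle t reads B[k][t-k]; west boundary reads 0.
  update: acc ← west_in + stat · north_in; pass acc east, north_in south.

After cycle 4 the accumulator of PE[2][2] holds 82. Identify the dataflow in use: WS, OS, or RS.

dataflow = WS

WS [3×3] PE[2][2] across cycles:
  0: (2,2).acc=0  regs=<0,0>
  1: (2,2).acc=0  regs=<0,0>
  2: (2,2).acc=0  regs=<0,0>
  3: (2,2).acc=0  regs=<0,0>
  4: (2,2).acc=82  regs=<4,82>
OS [3×3] PE[2][2] across cycles:
  0: (2,2).acc=0  regs=<0,0>
  1: (2,2).acc=0  regs=<0,0>
  2: (2,2).acc=0  regs=<0,0>
  3: (2,2).acc=0  regs=<0,0>
  4: (2,2).acc=36  regs=<4,9>
RS [3×3] PE[2][2] across cycles:
  0: (2,2).acc=0  regs=<0,0>
  1: (2,2).acc=0  regs=<0,0>
  2: (2,2).acc=0  regs=<0,0>
  3: (2,2).acc=0  regs=<0,0>
  4: (2,2).acc=31  regs=<31,3>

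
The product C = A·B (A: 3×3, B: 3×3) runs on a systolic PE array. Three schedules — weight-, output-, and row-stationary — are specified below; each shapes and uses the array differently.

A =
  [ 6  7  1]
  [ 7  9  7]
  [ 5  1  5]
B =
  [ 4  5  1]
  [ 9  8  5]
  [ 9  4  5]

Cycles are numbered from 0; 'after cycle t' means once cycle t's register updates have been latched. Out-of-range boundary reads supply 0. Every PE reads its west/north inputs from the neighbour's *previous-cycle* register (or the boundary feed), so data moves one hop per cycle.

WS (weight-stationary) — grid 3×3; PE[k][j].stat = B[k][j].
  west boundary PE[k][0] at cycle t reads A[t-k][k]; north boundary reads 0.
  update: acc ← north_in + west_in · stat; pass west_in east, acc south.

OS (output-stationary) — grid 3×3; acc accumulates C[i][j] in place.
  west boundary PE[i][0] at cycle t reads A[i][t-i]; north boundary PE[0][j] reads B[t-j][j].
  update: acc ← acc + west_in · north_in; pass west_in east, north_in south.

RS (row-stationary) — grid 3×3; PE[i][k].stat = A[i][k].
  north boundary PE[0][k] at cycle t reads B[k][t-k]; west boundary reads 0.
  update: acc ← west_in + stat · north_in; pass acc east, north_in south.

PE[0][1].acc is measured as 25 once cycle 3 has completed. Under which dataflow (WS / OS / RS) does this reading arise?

— WS: 3×3; PE[0][1] trace:
  @0  [0,1]  acc 0  |  →0  ↓0
  @1  [0,1]  acc 30  |  →6  ↓30
  @2  [0,1]  acc 35  |  →7  ↓35
  @3  [0,1]  acc 25  |  →5  ↓25
— OS: 3×3; PE[0][1] trace:
  @0  [0,1]  acc 0  |  →0  ↓0
  @1  [0,1]  acc 30  |  →6  ↓5
  @2  [0,1]  acc 86  |  →7  ↓8
  @3  [0,1]  acc 90  |  →1  ↓4
— RS: 3×3; PE[0][1] trace:
  @0  [0,1]  acc 0  |  →0  ↓0
  @1  [0,1]  acc 87  |  →87  ↓9
  @2  [0,1]  acc 86  |  →86  ↓8
  @3  [0,1]  acc 41  |  →41  ↓5

dataflow = WS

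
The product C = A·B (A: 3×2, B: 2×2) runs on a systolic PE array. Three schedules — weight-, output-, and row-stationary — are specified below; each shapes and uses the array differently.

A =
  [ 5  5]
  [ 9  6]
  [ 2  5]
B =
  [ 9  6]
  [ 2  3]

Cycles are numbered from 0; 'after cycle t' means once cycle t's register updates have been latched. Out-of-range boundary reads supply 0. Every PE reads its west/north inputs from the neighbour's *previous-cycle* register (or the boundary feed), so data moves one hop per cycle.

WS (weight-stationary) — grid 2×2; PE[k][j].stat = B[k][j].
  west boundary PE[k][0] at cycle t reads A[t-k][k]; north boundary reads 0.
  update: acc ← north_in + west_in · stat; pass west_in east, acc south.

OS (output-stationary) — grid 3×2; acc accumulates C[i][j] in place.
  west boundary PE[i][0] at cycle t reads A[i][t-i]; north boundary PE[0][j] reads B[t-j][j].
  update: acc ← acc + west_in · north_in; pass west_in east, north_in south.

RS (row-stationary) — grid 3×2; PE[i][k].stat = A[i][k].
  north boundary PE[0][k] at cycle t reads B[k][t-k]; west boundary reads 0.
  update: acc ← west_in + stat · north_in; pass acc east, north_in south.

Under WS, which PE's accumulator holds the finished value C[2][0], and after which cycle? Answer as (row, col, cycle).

WS: C[2][0] accumulates in PE[1][0]:
  [0] (1,0) acc=0 (h:0 v:0)
  [1] (1,0) acc=55 (h:5 v:55)
  [2] (1,0) acc=93 (h:6 v:93)
  [3] (1,0) acc=28 (h:5 v:28)

(row, col, cycle) = (1, 0, 3)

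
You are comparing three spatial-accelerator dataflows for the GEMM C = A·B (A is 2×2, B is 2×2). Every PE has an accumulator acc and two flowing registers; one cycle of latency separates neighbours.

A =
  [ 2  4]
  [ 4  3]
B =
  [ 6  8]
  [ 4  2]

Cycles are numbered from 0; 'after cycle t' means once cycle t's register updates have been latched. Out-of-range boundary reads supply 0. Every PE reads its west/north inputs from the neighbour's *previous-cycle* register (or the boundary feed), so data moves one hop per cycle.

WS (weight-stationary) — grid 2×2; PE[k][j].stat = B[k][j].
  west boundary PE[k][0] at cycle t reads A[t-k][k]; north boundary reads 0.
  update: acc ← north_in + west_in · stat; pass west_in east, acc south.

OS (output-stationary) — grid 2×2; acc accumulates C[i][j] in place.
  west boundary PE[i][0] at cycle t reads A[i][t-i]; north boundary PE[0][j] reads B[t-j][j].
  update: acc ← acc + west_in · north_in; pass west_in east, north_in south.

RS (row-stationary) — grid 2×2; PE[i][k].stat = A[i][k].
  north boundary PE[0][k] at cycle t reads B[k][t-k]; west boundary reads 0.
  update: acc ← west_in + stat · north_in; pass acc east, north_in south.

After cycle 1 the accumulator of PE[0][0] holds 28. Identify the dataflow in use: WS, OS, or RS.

dataflow = OS

WS [2×2] PE[0][0] across cycles:
  c0 r0c0: 12 / 2 / 12
  c1 r0c0: 24 / 4 / 24
OS [2×2] PE[0][0] across cycles:
  c0 r0c0: 12 / 2 / 6
  c1 r0c0: 28 / 4 / 4
RS [2×2] PE[0][0] across cycles:
  c0 r0c0: 12 / 12 / 6
  c1 r0c0: 16 / 16 / 8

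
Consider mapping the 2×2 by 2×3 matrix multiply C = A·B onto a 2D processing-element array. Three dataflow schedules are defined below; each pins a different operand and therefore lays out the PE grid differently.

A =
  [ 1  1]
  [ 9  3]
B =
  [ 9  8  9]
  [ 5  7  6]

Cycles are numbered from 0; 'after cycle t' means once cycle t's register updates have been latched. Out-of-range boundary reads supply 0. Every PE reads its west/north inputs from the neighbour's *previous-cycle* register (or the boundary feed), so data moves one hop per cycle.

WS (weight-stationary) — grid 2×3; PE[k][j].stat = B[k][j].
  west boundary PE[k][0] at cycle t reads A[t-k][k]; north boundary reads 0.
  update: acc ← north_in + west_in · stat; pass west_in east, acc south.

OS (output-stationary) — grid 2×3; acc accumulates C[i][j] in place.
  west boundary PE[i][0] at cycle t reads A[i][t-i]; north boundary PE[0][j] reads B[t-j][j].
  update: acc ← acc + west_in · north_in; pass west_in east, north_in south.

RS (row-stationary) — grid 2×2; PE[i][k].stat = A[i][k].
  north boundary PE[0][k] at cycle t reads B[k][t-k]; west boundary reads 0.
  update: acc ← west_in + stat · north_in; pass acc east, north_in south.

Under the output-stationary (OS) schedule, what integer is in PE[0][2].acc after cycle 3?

PE[0][2].acc = 15

OS on a 2×3 grid — tracing PE[0][2] and its feeders:
  cycle 0: PE[0][1] → acc 0, east 0, south 0
  cycle 0: PE[0][2] → acc 0, east 0, south 0
  cycle 1: PE[0][1] → acc 8, east 1, south 8
  cycle 1: PE[0][2] → acc 0, east 0, south 0
  cycle 2: PE[0][1] → acc 15, east 1, south 7
  cycle 2: PE[0][2] → acc 9, east 1, south 9
  cycle 3: PE[0][1] → acc 15, east 0, south 0
  cycle 3: PE[0][2] → acc 15, east 1, south 6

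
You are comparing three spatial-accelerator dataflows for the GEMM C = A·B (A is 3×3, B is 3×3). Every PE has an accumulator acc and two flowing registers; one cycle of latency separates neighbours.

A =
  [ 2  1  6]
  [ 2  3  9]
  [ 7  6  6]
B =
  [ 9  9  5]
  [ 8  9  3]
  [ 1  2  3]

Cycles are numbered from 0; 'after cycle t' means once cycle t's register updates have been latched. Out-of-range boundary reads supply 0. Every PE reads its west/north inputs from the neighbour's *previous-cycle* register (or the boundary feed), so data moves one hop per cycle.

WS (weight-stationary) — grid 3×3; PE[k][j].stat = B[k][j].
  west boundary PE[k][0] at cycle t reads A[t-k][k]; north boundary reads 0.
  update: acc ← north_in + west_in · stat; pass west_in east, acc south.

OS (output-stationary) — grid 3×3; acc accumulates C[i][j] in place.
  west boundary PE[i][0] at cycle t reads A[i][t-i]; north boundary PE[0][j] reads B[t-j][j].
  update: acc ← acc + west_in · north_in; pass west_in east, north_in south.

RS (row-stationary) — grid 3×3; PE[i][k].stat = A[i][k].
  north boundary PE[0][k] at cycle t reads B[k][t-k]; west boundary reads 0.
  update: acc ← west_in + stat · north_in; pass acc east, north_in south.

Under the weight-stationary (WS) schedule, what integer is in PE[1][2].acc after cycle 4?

Tracing WS — 3×3 array, target PE[1][2]:
  after 0 — PE[0][2] acc=0, pass-E 0, pass-S 0
  after 0 — PE[1][1] acc=0, pass-E 0, pass-S 0
  after 0 — PE[1][2] acc=0, pass-E 0, pass-S 0
  after 1 — PE[0][2] acc=0, pass-E 0, pass-S 0
  after 1 — PE[1][1] acc=0, pass-E 0, pass-S 0
  after 1 — PE[1][2] acc=0, pass-E 0, pass-S 0
  after 2 — PE[0][2] acc=10, pass-E 2, pass-S 10
  after 2 — PE[1][1] acc=27, pass-E 1, pass-S 27
  after 2 — PE[1][2] acc=0, pass-E 0, pass-S 0
  after 3 — PE[0][2] acc=10, pass-E 2, pass-S 10
  after 3 — PE[1][1] acc=45, pass-E 3, pass-S 45
  after 3 — PE[1][2] acc=13, pass-E 1, pass-S 13
  after 4 — PE[0][2] acc=35, pass-E 7, pass-S 35
  after 4 — PE[1][1] acc=117, pass-E 6, pass-S 117
  after 4 — PE[1][2] acc=19, pass-E 3, pass-S 19

PE[1][2].acc = 19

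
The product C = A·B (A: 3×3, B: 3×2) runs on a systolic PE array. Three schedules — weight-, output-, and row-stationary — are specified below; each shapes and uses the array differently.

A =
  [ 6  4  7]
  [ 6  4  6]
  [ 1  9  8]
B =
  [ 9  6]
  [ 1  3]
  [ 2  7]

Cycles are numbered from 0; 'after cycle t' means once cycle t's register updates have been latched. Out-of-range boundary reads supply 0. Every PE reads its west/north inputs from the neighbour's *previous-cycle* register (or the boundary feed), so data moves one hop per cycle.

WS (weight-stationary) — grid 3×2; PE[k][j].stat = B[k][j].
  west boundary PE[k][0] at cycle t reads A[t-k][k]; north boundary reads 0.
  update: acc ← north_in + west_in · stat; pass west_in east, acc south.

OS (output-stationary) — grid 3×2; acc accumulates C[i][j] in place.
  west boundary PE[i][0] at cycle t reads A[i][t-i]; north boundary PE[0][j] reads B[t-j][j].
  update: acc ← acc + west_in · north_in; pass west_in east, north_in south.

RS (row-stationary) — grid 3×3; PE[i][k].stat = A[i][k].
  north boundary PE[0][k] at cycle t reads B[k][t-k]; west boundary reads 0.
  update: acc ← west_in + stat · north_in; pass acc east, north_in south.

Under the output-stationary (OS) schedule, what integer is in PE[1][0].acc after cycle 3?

PE[1][0].acc = 70

OS (3×2). Following PE[1][0] plus its west/north inputs:
  0: (0,0).acc=54  regs=<6,9>
  0: (1,0).acc=0  regs=<0,0>
  1: (0,0).acc=58  regs=<4,1>
  1: (1,0).acc=54  regs=<6,9>
  2: (0,0).acc=72  regs=<7,2>
  2: (1,0).acc=58  regs=<4,1>
  3: (0,0).acc=72  regs=<0,0>
  3: (1,0).acc=70  regs=<6,2>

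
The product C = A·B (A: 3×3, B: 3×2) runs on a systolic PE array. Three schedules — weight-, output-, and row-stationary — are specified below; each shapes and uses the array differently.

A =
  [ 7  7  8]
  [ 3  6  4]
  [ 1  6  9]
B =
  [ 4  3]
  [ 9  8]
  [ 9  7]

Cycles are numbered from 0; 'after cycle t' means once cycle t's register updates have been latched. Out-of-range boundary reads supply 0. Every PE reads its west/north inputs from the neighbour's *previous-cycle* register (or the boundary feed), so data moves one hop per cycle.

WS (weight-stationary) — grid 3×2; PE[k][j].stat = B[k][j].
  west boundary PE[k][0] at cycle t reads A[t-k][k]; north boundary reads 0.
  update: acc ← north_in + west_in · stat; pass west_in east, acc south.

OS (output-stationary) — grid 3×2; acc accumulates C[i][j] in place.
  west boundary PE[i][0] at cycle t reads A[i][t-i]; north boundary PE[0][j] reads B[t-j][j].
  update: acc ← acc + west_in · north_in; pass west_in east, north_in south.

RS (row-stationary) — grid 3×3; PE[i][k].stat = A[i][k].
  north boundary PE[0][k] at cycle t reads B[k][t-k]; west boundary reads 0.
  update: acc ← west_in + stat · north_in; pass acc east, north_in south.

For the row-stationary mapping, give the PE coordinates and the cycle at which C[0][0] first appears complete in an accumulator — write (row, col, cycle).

(row, col, cycle) = (0, 2, 2)

RS — PE[0][2] is where C[0][0] collects:
  @0  [0,2]  acc 0  |  →0  ↓0
  @1  [0,2]  acc 0  |  →0  ↓0
  @2  [0,2]  acc 163  |  →163  ↓9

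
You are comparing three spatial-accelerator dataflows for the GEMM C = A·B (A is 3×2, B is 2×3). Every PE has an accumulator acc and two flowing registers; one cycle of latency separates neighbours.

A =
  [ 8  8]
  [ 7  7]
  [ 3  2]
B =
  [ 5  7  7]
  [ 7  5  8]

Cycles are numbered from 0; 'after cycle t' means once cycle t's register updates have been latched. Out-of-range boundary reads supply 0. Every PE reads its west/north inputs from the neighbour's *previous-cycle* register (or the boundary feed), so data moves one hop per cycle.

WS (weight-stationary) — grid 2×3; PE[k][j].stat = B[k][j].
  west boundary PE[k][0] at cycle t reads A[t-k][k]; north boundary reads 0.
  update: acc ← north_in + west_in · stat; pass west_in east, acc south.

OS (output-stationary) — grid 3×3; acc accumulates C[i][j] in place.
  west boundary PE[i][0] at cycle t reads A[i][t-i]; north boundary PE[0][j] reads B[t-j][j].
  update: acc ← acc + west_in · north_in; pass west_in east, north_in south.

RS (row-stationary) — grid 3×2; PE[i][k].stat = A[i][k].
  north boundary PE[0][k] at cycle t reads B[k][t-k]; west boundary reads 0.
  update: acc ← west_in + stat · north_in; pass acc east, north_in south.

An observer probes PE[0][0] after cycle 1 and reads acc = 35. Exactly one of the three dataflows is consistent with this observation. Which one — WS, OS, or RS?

Under WS (2×3), PE[0][0]:
  step 0 · PE0,0: acc=40; fwd→8 fwd↓40
  step 1 · PE0,0: acc=35; fwd→7 fwd↓35
Under OS (3×3), PE[0][0]:
  step 0 · PE0,0: acc=40; fwd→8 fwd↓5
  step 1 · PE0,0: acc=96; fwd→8 fwd↓7
Under RS (3×2), PE[0][0]:
  step 0 · PE0,0: acc=40; fwd→40 fwd↓5
  step 1 · PE0,0: acc=56; fwd→56 fwd↓7

dataflow = WS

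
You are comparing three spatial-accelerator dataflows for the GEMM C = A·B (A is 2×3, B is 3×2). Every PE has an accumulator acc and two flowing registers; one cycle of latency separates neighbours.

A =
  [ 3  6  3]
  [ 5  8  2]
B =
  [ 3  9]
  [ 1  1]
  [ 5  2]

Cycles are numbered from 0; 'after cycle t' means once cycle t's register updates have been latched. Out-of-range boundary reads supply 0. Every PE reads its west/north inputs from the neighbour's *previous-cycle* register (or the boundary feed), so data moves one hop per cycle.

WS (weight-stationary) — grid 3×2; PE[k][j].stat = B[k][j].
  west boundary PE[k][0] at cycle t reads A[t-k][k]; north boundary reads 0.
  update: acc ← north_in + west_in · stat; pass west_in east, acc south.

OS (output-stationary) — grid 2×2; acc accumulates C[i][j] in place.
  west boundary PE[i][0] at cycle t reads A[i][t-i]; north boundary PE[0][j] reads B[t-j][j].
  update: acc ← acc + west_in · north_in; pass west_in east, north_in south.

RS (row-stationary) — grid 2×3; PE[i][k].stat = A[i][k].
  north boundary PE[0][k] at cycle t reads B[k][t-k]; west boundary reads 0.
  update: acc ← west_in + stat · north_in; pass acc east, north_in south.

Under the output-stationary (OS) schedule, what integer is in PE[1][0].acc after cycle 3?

OS (2×2). Following PE[1][0] plus its west/north inputs:
  step 0 · PE0,0: acc=9; fwd→3 fwd↓3
  step 0 · PE1,0: acc=0; fwd→0 fwd↓0
  step 1 · PE0,0: acc=15; fwd→6 fwd↓1
  step 1 · PE1,0: acc=15; fwd→5 fwd↓3
  step 2 · PE0,0: acc=30; fwd→3 fwd↓5
  step 2 · PE1,0: acc=23; fwd→8 fwd↓1
  step 3 · PE0,0: acc=30; fwd→0 fwd↓0
  step 3 · PE1,0: acc=33; fwd→2 fwd↓5

PE[1][0].acc = 33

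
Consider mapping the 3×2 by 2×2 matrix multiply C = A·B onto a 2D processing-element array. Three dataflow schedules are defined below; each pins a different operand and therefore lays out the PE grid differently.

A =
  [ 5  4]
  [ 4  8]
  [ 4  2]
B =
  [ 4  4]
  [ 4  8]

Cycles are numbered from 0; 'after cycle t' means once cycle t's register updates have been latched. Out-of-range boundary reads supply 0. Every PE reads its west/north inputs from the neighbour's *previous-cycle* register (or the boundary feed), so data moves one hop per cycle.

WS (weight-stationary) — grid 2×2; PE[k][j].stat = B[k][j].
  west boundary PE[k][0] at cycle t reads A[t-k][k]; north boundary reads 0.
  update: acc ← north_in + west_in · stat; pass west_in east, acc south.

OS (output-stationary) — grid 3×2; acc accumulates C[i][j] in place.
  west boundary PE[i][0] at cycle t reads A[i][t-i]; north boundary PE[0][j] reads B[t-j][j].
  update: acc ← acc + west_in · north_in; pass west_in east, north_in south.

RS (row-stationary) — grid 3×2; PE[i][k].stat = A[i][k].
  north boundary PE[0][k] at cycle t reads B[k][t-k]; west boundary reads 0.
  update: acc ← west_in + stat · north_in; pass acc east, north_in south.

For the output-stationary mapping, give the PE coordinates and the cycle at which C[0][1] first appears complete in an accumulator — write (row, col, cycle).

OS — PE[0][1] is where C[0][1] collects:
  t=0 PE[0][1]: acc=0 h=0 v=0
  t=1 PE[0][1]: acc=20 h=5 v=4
  t=2 PE[0][1]: acc=52 h=4 v=8

(row, col, cycle) = (0, 1, 2)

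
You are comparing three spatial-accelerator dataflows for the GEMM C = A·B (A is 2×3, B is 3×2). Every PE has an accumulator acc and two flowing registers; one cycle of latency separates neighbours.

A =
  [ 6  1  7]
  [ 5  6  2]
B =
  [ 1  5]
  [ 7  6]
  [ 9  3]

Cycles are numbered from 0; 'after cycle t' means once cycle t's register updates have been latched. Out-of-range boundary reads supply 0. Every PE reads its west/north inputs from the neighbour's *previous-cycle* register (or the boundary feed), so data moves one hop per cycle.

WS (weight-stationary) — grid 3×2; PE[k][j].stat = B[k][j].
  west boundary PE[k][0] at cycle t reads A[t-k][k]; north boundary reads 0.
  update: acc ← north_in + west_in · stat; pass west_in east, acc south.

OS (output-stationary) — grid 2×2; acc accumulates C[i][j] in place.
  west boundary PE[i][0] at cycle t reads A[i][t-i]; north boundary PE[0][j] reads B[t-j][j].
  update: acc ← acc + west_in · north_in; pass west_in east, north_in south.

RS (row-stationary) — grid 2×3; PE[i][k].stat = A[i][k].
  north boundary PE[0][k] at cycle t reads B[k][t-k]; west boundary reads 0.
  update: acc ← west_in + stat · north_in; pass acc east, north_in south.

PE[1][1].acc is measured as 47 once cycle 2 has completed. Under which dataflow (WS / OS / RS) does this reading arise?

Under WS (3×2), PE[1][1]:
  cycle 0: PE[1][1] → acc 0, east 0, south 0
  cycle 1: PE[1][1] → acc 0, east 0, south 0
  cycle 2: PE[1][1] → acc 36, east 1, south 36
Under OS (2×2), PE[1][1]:
  cycle 0: PE[1][1] → acc 0, east 0, south 0
  cycle 1: PE[1][1] → acc 0, east 0, south 0
  cycle 2: PE[1][1] → acc 25, east 5, south 5
Under RS (2×3), PE[1][1]:
  cycle 0: PE[1][1] → acc 0, east 0, south 0
  cycle 1: PE[1][1] → acc 0, east 0, south 0
  cycle 2: PE[1][1] → acc 47, east 47, south 7

dataflow = RS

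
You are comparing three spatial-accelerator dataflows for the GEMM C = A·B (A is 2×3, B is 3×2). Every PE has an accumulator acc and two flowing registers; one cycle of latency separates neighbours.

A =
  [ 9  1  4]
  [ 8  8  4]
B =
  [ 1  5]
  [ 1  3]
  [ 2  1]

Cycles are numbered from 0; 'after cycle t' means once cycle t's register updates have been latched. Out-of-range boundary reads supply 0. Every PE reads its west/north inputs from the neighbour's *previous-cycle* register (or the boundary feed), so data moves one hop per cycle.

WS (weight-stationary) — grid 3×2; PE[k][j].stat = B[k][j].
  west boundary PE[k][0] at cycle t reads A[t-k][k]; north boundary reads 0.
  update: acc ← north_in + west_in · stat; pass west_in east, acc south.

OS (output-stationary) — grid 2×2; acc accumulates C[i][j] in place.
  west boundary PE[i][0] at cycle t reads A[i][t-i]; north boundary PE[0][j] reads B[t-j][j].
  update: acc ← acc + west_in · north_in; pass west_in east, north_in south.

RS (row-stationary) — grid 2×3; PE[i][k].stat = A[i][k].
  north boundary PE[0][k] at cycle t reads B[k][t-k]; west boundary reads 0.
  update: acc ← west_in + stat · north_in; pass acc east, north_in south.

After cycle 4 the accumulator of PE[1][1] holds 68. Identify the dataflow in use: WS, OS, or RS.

Under WS (3×2), PE[1][1]:
  step 0 · PE1,1: acc=0; fwd→0 fwd↓0
  step 1 · PE1,1: acc=0; fwd→0 fwd↓0
  step 2 · PE1,1: acc=48; fwd→1 fwd↓48
  step 3 · PE1,1: acc=64; fwd→8 fwd↓64
  step 4 · PE1,1: acc=0; fwd→0 fwd↓0
Under OS (2×2), PE[1][1]:
  step 0 · PE1,1: acc=0; fwd→0 fwd↓0
  step 1 · PE1,1: acc=0; fwd→0 fwd↓0
  step 2 · PE1,1: acc=40; fwd→8 fwd↓5
  step 3 · PE1,1: acc=64; fwd→8 fwd↓3
  step 4 · PE1,1: acc=68; fwd→4 fwd↓1
Under RS (2×3), PE[1][1]:
  step 0 · PE1,1: acc=0; fwd→0 fwd↓0
  step 1 · PE1,1: acc=0; fwd→0 fwd↓0
  step 2 · PE1,1: acc=16; fwd→16 fwd↓1
  step 3 · PE1,1: acc=64; fwd→64 fwd↓3
  step 4 · PE1,1: acc=0; fwd→0 fwd↓0

dataflow = OS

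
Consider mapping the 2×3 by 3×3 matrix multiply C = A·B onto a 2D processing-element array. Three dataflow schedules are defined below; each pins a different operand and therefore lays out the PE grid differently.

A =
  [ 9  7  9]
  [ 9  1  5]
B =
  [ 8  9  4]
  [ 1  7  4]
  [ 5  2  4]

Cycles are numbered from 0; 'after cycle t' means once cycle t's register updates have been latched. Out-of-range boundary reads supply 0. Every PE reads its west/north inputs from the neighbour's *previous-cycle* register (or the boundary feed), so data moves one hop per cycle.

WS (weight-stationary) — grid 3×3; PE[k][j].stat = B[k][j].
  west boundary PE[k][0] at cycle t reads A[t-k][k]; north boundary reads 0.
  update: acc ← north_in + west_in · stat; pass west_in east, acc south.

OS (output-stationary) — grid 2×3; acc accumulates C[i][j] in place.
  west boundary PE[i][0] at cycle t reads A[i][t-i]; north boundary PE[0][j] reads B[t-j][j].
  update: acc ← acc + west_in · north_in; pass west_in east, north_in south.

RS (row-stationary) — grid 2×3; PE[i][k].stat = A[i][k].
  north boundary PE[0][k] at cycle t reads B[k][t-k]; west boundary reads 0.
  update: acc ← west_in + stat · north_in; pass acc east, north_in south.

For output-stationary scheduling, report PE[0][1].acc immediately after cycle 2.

Tracing OS — 2×3 array, target PE[0][1]:
  t=0 PE[0][0]: acc=72 h=9 v=8
  t=0 PE[0][1]: acc=0 h=0 v=0
  t=1 PE[0][0]: acc=79 h=7 v=1
  t=1 PE[0][1]: acc=81 h=9 v=9
  t=2 PE[0][0]: acc=124 h=9 v=5
  t=2 PE[0][1]: acc=130 h=7 v=7

PE[0][1].acc = 130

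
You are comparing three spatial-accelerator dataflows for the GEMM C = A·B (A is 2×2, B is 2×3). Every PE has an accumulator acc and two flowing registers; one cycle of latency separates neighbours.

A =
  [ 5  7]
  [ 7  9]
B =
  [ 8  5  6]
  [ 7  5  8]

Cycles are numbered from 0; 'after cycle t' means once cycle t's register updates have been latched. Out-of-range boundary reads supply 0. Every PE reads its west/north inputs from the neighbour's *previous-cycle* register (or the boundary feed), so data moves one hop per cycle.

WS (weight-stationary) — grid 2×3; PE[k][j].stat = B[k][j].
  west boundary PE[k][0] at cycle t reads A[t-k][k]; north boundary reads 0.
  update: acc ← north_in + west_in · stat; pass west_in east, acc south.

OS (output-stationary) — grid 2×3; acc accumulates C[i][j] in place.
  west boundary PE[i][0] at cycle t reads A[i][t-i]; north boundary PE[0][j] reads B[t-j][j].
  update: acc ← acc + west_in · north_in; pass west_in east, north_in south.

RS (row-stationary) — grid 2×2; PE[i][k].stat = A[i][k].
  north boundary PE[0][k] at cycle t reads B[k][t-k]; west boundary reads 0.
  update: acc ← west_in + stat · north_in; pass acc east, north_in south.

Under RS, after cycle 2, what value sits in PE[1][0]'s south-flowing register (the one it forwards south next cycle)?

RS 2×2: PE[1][0] cycle-by-cycle (with neighbour feeds):
  c0 r0c0: 40 / 40 / 8
  c0 r1c0: 0 / 0 / 0
  c1 r0c0: 25 / 25 / 5
  c1 r1c0: 56 / 56 / 8
  c2 r0c0: 30 / 30 / 6
  c2 r1c0: 35 / 35 / 5

register = 5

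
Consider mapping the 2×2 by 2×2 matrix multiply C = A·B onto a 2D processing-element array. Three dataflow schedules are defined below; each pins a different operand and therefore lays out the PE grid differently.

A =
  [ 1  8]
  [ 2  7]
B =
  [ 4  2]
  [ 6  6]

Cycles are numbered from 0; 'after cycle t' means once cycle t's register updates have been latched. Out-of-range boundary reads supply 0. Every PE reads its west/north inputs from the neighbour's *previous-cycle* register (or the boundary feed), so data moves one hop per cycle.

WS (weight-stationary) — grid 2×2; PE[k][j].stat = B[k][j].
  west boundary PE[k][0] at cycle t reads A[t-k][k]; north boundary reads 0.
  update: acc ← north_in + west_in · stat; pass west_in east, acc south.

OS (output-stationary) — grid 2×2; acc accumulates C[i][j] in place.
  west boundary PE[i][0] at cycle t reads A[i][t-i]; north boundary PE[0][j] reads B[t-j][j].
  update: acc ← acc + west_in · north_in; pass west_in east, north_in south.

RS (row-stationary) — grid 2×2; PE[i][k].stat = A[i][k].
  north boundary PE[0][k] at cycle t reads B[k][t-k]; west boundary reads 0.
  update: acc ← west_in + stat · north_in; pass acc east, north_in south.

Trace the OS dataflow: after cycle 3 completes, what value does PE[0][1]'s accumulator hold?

PE[0][1].acc = 50

Tracing OS — 2×2 array, target PE[0][1]:
  step 0 · PE0,0: acc=4; fwd→1 fwd↓4
  step 0 · PE0,1: acc=0; fwd→0 fwd↓0
  step 1 · PE0,0: acc=52; fwd→8 fwd↓6
  step 1 · PE0,1: acc=2; fwd→1 fwd↓2
  step 2 · PE0,0: acc=52; fwd→0 fwd↓0
  step 2 · PE0,1: acc=50; fwd→8 fwd↓6
  step 3 · PE0,0: acc=52; fwd→0 fwd↓0
  step 3 · PE0,1: acc=50; fwd→0 fwd↓0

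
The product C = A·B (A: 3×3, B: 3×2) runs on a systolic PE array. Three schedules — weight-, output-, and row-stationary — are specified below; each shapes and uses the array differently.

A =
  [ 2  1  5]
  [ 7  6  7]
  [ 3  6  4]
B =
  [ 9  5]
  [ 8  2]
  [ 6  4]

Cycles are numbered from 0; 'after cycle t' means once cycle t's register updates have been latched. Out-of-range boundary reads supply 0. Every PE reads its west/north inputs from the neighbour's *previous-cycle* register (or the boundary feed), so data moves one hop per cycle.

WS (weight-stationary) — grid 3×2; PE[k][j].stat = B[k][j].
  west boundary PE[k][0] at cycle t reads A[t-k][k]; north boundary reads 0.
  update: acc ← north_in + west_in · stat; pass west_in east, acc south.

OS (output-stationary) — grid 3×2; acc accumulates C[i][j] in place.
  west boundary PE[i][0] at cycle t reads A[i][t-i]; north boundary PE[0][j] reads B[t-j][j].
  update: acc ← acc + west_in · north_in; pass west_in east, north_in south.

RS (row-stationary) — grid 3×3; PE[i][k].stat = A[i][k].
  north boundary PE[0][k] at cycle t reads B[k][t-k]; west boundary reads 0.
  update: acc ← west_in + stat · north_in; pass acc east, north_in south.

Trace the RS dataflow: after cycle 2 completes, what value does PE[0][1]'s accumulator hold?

PE[0][1].acc = 12

RS (3×3). Following PE[0][1] plus its west/north inputs:
  after 0 — PE[0][0] acc=18, pass-E 18, pass-S 9
  after 0 — PE[0][1] acc=0, pass-E 0, pass-S 0
  after 1 — PE[0][0] acc=10, pass-E 10, pass-S 5
  after 1 — PE[0][1] acc=26, pass-E 26, pass-S 8
  after 2 — PE[0][0] acc=0, pass-E 0, pass-S 0
  after 2 — PE[0][1] acc=12, pass-E 12, pass-S 2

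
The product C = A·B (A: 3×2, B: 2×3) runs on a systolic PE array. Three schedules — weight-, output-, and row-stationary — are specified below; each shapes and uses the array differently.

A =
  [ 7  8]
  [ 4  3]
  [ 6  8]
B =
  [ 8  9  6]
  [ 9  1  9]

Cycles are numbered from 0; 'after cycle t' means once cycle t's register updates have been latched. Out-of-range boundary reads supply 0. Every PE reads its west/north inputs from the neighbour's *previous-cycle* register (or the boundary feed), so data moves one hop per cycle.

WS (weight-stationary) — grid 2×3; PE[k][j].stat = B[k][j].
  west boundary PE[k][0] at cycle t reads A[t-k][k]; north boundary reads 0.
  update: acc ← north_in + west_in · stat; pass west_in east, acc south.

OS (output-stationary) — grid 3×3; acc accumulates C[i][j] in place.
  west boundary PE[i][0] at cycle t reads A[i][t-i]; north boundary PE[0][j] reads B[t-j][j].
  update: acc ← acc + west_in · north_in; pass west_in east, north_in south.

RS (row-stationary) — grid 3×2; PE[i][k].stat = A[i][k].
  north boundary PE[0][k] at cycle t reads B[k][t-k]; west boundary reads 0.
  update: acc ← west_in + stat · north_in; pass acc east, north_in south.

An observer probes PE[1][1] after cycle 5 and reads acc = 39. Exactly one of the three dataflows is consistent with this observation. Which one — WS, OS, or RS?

WS (2×3 grid), PE[1][1]:
  0: (1,1).acc=0  regs=<0,0>
  1: (1,1).acc=0  regs=<0,0>
  2: (1,1).acc=71  regs=<8,71>
  3: (1,1).acc=39  regs=<3,39>
  4: (1,1).acc=62  regs=<8,62>
  5: (1,1).acc=0  regs=<0,0>
OS (3×3 grid), PE[1][1]:
  0: (1,1).acc=0  regs=<0,0>
  1: (1,1).acc=0  regs=<0,0>
  2: (1,1).acc=36  regs=<4,9>
  3: (1,1).acc=39  regs=<3,1>
  4: (1,1).acc=39  regs=<0,0>
  5: (1,1).acc=39  regs=<0,0>
RS (3×2 grid), PE[1][1]:
  0: (1,1).acc=0  regs=<0,0>
  1: (1,1).acc=0  regs=<0,0>
  2: (1,1).acc=59  regs=<59,9>
  3: (1,1).acc=39  regs=<39,1>
  4: (1,1).acc=51  regs=<51,9>
  5: (1,1).acc=0  regs=<0,0>

dataflow = OS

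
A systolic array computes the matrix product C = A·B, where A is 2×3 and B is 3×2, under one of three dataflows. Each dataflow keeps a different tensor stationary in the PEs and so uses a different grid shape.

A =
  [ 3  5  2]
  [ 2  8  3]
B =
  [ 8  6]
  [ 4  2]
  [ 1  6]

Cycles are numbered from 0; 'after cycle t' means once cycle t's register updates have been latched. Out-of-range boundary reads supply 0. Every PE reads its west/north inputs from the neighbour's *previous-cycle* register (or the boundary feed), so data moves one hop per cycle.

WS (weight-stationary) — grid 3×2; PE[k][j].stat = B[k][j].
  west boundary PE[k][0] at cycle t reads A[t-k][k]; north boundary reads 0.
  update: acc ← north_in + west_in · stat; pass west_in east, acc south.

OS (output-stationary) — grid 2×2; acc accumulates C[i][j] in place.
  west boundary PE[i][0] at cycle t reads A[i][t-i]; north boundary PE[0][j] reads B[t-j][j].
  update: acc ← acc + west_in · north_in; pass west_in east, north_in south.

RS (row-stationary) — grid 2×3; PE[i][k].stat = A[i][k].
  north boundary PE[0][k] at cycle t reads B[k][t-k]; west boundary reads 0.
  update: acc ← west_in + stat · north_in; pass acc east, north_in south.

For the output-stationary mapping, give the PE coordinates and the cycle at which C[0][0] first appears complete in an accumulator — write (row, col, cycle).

OS: C[0][0] accumulates in PE[0][0]:
  0: (0,0).acc=24  regs=<3,8>
  1: (0,0).acc=44  regs=<5,4>
  2: (0,0).acc=46  regs=<2,1>

(row, col, cycle) = (0, 0, 2)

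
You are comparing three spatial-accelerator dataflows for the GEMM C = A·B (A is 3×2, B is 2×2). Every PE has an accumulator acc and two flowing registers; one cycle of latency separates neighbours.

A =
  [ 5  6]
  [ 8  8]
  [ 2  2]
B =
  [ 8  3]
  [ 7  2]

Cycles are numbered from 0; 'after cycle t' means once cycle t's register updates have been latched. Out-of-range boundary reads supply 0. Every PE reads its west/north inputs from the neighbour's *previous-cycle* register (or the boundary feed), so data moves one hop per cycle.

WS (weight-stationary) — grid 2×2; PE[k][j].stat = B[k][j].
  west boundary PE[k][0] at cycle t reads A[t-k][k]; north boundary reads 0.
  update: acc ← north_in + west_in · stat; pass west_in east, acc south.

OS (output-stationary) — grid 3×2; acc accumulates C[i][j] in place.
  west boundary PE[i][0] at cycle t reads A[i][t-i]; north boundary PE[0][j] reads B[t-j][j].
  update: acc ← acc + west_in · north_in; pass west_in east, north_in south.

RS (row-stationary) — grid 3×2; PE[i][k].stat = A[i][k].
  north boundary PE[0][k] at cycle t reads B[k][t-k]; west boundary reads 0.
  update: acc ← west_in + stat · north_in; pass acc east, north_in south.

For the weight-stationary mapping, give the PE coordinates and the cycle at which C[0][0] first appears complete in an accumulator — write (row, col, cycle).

WS: C[0][0] accumulates in PE[1][0]:
  0: (1,0).acc=0  regs=<0,0>
  1: (1,0).acc=82  regs=<6,82>

(row, col, cycle) = (1, 0, 1)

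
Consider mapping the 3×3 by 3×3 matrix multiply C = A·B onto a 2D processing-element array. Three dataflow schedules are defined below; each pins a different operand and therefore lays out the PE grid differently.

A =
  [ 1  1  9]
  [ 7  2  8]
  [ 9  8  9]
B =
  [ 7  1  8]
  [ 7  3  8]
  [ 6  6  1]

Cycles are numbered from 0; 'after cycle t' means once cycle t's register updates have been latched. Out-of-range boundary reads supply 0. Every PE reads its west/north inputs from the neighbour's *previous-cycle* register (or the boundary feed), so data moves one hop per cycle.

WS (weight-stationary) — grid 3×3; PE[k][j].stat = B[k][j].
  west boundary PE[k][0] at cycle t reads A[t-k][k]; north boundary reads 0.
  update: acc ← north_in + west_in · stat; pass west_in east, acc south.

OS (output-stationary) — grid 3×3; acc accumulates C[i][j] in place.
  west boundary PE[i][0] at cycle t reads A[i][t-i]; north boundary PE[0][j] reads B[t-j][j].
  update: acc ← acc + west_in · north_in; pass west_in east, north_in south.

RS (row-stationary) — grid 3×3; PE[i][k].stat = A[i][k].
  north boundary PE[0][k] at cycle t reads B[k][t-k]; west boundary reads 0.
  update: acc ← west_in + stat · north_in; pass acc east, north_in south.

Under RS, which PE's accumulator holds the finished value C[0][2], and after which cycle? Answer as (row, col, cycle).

Under RS, C[0][2] lands at PE[0][2]:
  0: (0,2).acc=0  regs=<0,0>
  1: (0,2).acc=0  regs=<0,0>
  2: (0,2).acc=68  regs=<68,6>
  3: (0,2).acc=58  regs=<58,6>
  4: (0,2).acc=25  regs=<25,1>

(row, col, cycle) = (0, 2, 4)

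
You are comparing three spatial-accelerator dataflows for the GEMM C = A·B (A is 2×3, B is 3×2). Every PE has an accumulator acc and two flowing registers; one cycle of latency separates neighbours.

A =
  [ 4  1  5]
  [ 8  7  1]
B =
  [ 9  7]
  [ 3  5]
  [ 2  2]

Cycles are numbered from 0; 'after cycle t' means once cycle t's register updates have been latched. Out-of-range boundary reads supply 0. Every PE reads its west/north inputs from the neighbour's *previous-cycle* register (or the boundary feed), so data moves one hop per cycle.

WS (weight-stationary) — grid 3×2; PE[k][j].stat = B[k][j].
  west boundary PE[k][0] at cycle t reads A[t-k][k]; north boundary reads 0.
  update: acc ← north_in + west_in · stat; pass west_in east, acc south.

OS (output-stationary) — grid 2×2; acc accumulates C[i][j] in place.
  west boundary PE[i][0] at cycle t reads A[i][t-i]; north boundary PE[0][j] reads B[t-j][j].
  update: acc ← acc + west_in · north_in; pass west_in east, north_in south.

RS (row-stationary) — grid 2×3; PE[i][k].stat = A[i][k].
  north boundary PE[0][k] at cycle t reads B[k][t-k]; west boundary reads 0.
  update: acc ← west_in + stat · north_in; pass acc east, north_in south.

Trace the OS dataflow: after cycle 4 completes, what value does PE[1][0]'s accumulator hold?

PE[1][0].acc = 95

OS on a 2×2 grid — tracing PE[1][0] and its feeders:
  cycle 0: PE[0][0] → acc 36, east 4, south 9
  cycle 0: PE[1][0] → acc 0, east 0, south 0
  cycle 1: PE[0][0] → acc 39, east 1, south 3
  cycle 1: PE[1][0] → acc 72, east 8, south 9
  cycle 2: PE[0][0] → acc 49, east 5, south 2
  cycle 2: PE[1][0] → acc 93, east 7, south 3
  cycle 3: PE[0][0] → acc 49, east 0, south 0
  cycle 3: PE[1][0] → acc 95, east 1, south 2
  cycle 4: PE[0][0] → acc 49, east 0, south 0
  cycle 4: PE[1][0] → acc 95, east 0, south 0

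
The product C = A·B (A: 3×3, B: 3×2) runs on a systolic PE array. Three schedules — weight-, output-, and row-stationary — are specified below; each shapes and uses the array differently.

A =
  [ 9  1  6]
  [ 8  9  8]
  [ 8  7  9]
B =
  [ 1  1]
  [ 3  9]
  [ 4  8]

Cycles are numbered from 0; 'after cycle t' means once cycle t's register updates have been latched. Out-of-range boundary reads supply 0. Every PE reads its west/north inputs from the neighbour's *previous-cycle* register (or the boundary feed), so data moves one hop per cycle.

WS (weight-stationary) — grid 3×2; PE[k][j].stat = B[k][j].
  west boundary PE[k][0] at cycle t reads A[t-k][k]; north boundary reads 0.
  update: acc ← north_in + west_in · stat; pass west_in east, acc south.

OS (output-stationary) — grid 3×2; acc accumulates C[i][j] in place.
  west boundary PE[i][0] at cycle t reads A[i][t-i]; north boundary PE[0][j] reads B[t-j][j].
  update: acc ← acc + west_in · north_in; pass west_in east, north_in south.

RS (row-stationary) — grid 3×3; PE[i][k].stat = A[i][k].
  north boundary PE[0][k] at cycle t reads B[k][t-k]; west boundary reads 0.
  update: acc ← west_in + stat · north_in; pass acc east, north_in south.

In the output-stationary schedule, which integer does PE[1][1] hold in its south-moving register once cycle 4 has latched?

register = 8

OS on a 3×2 grid — tracing PE[1][1] and its feeders:
  0: (0,1).acc=0  regs=<0,0>
  0: (1,0).acc=0  regs=<0,0>
  0: (1,1).acc=0  regs=<0,0>
  1: (0,1).acc=9  regs=<9,1>
  1: (1,0).acc=8  regs=<8,1>
  1: (1,1).acc=0  regs=<0,0>
  2: (0,1).acc=18  regs=<1,9>
  2: (1,0).acc=35  regs=<9,3>
  2: (1,1).acc=8  regs=<8,1>
  3: (0,1).acc=66  regs=<6,8>
  3: (1,0).acc=67  regs=<8,4>
  3: (1,1).acc=89  regs=<9,9>
  4: (0,1).acc=66  regs=<0,0>
  4: (1,0).acc=67  regs=<0,0>
  4: (1,1).acc=153  regs=<8,8>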